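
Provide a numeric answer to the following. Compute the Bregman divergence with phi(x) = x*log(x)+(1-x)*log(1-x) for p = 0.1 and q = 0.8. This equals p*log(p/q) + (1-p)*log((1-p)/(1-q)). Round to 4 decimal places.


Bregman divergence with negative entropy generator:
D = p*log(p/q) + (1-p)*log((1-p)/(1-q)).
p = 0.1, q = 0.8.
p*log(p/q) = 0.1*log(0.1/0.8) = -0.207944.
(1-p)*log((1-p)/(1-q)) = 0.9*log(0.9/0.2) = 1.35367.
D = -0.207944 + 1.35367 = 1.1457

1.1457


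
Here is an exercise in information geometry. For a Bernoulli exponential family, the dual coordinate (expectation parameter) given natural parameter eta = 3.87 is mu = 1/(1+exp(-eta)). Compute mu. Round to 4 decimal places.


Dual coordinate (expectation parameter) for Bernoulli:
mu = 1/(1+exp(-eta)).
eta = 3.87.
exp(-eta) = exp(-3.87) = 0.020858.
mu = 1/(1+0.020858) = 0.9796

0.9796


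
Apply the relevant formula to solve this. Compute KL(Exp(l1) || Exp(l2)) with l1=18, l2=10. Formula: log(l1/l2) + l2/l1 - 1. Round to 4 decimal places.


KL divergence for exponential family:
KL = log(l1/l2) + l2/l1 - 1.
log(18/10) = 0.587787.
10/18 = 0.555556.
KL = 0.587787 + 0.555556 - 1 = 0.1433

0.1433


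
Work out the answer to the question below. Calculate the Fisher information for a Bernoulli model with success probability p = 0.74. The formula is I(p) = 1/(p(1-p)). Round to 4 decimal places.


For Bernoulli(p), Fisher information is I(p) = 1/(p*(1-p)).
p = 0.74, 1-p = 0.26.
p*(1-p) = 0.1924.
I(p) = 1/0.1924 = 5.1975

5.1975


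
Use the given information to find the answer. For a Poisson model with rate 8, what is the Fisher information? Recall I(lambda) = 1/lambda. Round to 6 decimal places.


Fisher information for Poisson: I(lambda) = 1/lambda.
lambda = 8.
I(lambda) = 1/8 = 0.125000

0.125000


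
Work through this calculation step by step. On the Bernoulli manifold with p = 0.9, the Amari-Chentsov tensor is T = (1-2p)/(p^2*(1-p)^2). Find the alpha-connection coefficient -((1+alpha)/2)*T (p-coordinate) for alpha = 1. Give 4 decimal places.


Skewness (Amari-Chentsov) tensor: T = (1-2p)/(p^2*(1-p)^2).
p = 0.9, 1-2p = -0.8, p^2 = 0.81, (1-p)^2 = 0.01.
T = -0.8/(0.81 * 0.01) = -98.765432.
In the p-coordinate, Gamma^(alpha) = Gamma^(0) - (alpha/2)*T with Gamma^(0) = (1/2)*g'(p) = -T/2,
so Gamma^(alpha) = -((1+alpha)/2)*T.
alpha = 1, -(1+alpha)/2 = -1.0.
Gamma = -1.0 * -98.765432 = 98.7654

98.7654


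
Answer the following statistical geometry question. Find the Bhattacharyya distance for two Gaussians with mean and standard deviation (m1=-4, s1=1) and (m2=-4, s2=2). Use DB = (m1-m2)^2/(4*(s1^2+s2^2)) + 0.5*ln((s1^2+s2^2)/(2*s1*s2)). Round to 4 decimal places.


Bhattacharyya distance between two Gaussians:
DB = (m1-m2)^2/(4*(s1^2+s2^2)) + (1/2)*ln((s1^2+s2^2)/(2*s1*s2)).
(m1-m2)^2 = (0)^2 = 0.
s1^2+s2^2 = 1 + 4 = 5.
term1 = 0/20 = 0.0.
term2 = 0.5*ln(5/4.0) = 0.111572.
DB = 0.0 + 0.111572 = 0.1116

0.1116


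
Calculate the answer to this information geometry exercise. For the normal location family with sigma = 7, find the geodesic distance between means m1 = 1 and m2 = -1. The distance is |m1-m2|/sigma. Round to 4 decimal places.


On the fixed-variance normal subfamily, geodesic distance = |m1-m2|/sigma.
|1 - -1| = 2.
sigma = 7.
d = 2/7 = 0.2857

0.2857


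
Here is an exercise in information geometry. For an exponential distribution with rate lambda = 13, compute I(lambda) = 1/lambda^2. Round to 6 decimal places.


Fisher information for exponential: I(lambda) = 1/lambda^2.
lambda = 13, lambda^2 = 169.
I = 1/169 = 0.005917

0.005917


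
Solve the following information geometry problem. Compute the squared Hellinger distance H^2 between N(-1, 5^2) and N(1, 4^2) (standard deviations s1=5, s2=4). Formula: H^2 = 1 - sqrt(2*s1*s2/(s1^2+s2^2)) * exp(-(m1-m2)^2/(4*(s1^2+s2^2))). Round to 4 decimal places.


Squared Hellinger distance for Gaussians:
H^2 = 1 - sqrt(2*s1*s2/(s1^2+s2^2)) * exp(-(m1-m2)^2/(4*(s1^2+s2^2))).
s1^2 = 25, s2^2 = 16, s1^2+s2^2 = 41.
sqrt(2*5*4/(41)) = 0.98773.
(m1-m2)^2 = (-2)^2 = 4.
exp(-4/(4*41)) = exp(-0.02439) = 0.975905.
H^2 = 1 - 0.98773*0.975905 = 0.0361

0.0361


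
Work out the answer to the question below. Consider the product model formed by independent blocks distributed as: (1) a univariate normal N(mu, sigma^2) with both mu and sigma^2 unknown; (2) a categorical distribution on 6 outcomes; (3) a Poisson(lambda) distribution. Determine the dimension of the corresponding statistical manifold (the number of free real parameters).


The dimension of a statistical manifold equals the number of free
(independent) real parameters of the model. For a product of independent
blocks the parameter counts add.
- normal (mu, sigma^2): 2.
- categorical on 6 outcomes (probabilities sum to 1): 6-1 = 5.
- Poisson (lambda): 1.
Total = 2 + 5 + 1 = 8.
Dimension = 8

8


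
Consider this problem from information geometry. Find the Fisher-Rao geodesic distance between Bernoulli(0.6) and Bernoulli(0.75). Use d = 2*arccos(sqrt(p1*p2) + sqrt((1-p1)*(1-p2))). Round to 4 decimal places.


Geodesic distance on Bernoulli manifold:
d(p1,p2) = 2*arccos(sqrt(p1*p2) + sqrt((1-p1)*(1-p2))).
sqrt(p1*p2) = sqrt(0.6*0.75) = 0.67082.
sqrt((1-p1)*(1-p2)) = sqrt(0.4*0.25) = 0.316228.
arg = 0.67082 + 0.316228 = 0.987048.
d = 2*arccos(0.987048) = 0.3222

0.3222


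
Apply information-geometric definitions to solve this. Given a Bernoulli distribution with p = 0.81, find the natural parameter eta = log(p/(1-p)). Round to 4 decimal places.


Natural parameter for Bernoulli: eta = log(p/(1-p)).
p = 0.81, 1-p = 0.19.
p/(1-p) = 4.263158.
eta = log(4.263158) = 1.4500

1.4500


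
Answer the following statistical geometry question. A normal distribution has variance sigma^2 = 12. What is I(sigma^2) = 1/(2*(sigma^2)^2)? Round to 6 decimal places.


Fisher information for variance: I(sigma^2) = 1/(2*sigma^4).
sigma^2 = 12, so sigma^4 = 144.
I = 1/(2*144) = 1/288 = 0.003472

0.003472


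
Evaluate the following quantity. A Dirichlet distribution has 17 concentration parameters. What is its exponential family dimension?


Exponential family dimension calculation:
Dirichlet with 17 components has 17 natural parameters.

17


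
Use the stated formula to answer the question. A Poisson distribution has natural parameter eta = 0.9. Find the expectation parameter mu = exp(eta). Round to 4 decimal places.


Expectation parameter for Poisson exponential family:
mu = exp(eta).
eta = 0.9.
mu = exp(0.9) = 2.4596

2.4596


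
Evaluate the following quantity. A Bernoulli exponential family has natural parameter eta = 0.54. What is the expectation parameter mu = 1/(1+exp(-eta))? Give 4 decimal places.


Dual coordinate (expectation parameter) for Bernoulli:
mu = 1/(1+exp(-eta)).
eta = 0.54.
exp(-eta) = exp(-0.54) = 0.582748.
mu = 1/(1+0.582748) = 0.6318

0.6318


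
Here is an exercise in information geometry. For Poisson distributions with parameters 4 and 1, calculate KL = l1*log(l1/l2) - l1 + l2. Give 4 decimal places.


KL divergence for Poisson:
KL = l1*log(l1/l2) - l1 + l2.
l1 = 4, l2 = 1.
log(4/1) = 1.386294.
l1*log(l1/l2) = 4 * 1.386294 = 5.545177.
KL = 5.545177 - 4 + 1 = 2.5452

2.5452


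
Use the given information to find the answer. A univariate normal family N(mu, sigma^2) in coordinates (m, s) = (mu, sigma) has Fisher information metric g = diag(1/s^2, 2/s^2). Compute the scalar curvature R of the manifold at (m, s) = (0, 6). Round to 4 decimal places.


The metric has the form g = (A dm^2 + B ds^2)/s^2 with A = 1, B = 2.
Substitute u = sqrt(A/B)*m: g = B*(du^2 + ds^2)/s^2, i.e. B times the
Poincare upper half-plane metric, which has constant Gaussian curvature -1.
Scaling a 2D metric by a constant c divides the Gaussian curvature by c,
so K = -1/B = -1/(2) = -0.5000 everywhere (the point (m, s) = (0, 6) is irrelevant:
the curvature is constant).
Scalar curvature in dimension 2: R = 2K = -2/(2) = -1.0000.

-1.0000


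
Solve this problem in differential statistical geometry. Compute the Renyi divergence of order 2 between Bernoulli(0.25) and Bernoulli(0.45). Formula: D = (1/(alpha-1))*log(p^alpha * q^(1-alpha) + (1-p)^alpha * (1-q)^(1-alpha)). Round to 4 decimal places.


Renyi divergence of order alpha between Bernoulli distributions:
D = (1/(alpha-1))*log(p^alpha * q^(1-alpha) + (1-p)^alpha * (1-q)^(1-alpha)).
alpha = 2, p = 0.25, q = 0.45.
p^alpha * q^(1-alpha) = 0.25^2 * 0.45^-1 = 0.138889.
(1-p)^alpha * (1-q)^(1-alpha) = 0.75^2 * 0.55^-1 = 1.022727.
sum = 0.138889 + 1.022727 = 1.161616.
D = (1/1)*log(1.161616) = 0.1498

0.1498


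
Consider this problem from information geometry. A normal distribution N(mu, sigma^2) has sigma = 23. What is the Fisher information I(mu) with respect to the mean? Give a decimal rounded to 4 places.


The Fisher information for the mean of a normal distribution is I(mu) = 1/sigma^2.
sigma = 23, so sigma^2 = 529.
I(mu) = 1/529 = 0.0019

0.0019


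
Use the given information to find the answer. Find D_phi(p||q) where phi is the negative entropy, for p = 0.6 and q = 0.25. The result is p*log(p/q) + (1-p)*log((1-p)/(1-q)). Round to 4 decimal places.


Bregman divergence with negative entropy generator:
D = p*log(p/q) + (1-p)*log((1-p)/(1-q)).
p = 0.6, q = 0.25.
p*log(p/q) = 0.6*log(0.6/0.25) = 0.525281.
(1-p)*log((1-p)/(1-q)) = 0.4*log(0.4/0.75) = -0.251443.
D = 0.525281 + -0.251443 = 0.2738

0.2738


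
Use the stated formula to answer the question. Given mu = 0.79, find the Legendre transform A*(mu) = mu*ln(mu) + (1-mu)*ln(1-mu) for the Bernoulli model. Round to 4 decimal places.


Legendre transform for Bernoulli:
A*(mu) = mu*log(mu) + (1-mu)*log(1-mu).
mu = 0.79, 1-mu = 0.21.
mu*log(mu) = 0.79*log(0.79) = -0.186221.
(1-mu)*log(1-mu) = 0.21*log(0.21) = -0.327736.
A* = -0.186221 + -0.327736 = -0.5140

-0.5140


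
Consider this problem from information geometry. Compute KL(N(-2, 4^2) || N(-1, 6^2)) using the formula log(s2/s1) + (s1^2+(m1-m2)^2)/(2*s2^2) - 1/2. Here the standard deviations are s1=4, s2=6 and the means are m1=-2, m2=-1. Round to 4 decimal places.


KL divergence between normal distributions:
KL = log(s2/s1) + (s1^2 + (m1-m2)^2)/(2*s2^2) - 1/2.
log(6/4) = 0.405465.
(4^2 + (-2--1)^2)/(2*6^2) = (16 + 1)/72 = 0.236111.
KL = 0.405465 + 0.236111 - 0.5 = 0.1416

0.1416


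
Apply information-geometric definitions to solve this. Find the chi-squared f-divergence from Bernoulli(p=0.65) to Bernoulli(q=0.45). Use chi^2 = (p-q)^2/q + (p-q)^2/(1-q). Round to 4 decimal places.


Chi-squared divergence between Bernoulli distributions:
chi^2 = (p-q)^2/q + (p-q)^2/(1-q).
p = 0.65, q = 0.45, p-q = 0.2.
(p-q)^2 = 0.04.
term1 = 0.04/0.45 = 0.088889.
term2 = 0.04/0.55 = 0.072727.
chi^2 = 0.088889 + 0.072727 = 0.1616

0.1616


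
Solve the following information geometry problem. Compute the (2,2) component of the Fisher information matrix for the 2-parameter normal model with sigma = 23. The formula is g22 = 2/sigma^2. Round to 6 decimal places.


For the 2-parameter normal family, the Fisher metric has:
  g11 = 1/sigma^2, g22 = 2/sigma^2.
sigma = 23, sigma^2 = 529.
g22 = 0.003781

0.003781


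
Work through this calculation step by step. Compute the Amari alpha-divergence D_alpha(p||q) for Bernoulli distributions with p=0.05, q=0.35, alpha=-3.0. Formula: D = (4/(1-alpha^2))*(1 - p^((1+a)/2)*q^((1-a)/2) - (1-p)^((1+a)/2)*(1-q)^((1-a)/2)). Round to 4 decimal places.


Amari alpha-divergence:
D = (4/(1-alpha^2))*(1 - p^((1+a)/2)*q^((1-a)/2) - (1-p)^((1+a)/2)*(1-q)^((1-a)/2)).
alpha = -3.0, p = 0.05, q = 0.35.
e1 = (1+alpha)/2 = -1.0, e2 = (1-alpha)/2 = 2.0.
t1 = p^e1 * q^e2 = 0.05^-1.0 * 0.35^2.0 = 2.45.
t2 = (1-p)^e1 * (1-q)^e2 = 0.95^-1.0 * 0.65^2.0 = 0.444737.
4/(1-alpha^2) = -0.5.
D = -0.5*(1 - 2.45 - 0.444737) = 0.9474

0.9474


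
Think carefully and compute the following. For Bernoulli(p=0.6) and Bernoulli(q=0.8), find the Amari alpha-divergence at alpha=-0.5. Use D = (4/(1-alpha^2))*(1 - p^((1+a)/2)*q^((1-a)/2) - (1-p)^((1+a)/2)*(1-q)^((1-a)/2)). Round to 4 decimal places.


Amari alpha-divergence:
D = (4/(1-alpha^2))*(1 - p^((1+a)/2)*q^((1-a)/2) - (1-p)^((1+a)/2)*(1-q)^((1-a)/2)).
alpha = -0.5, p = 0.6, q = 0.8.
e1 = (1+alpha)/2 = 0.25, e2 = (1-alpha)/2 = 0.75.
t1 = p^e1 * q^e2 = 0.6^0.25 * 0.8^0.75 = 0.744484.
t2 = (1-p)^e1 * (1-q)^e2 = 0.4^0.25 * 0.2^0.75 = 0.237841.
4/(1-alpha^2) = 5.333333.
D = 5.333333*(1 - 0.744484 - 0.237841) = 0.0943

0.0943


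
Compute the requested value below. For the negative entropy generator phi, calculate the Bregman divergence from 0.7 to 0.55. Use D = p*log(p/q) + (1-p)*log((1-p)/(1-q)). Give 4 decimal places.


Bregman divergence with negative entropy generator:
D = p*log(p/q) + (1-p)*log((1-p)/(1-q)).
p = 0.7, q = 0.55.
p*log(p/q) = 0.7*log(0.7/0.55) = 0.168813.
(1-p)*log((1-p)/(1-q)) = 0.3*log(0.3/0.45) = -0.12164.
D = 0.168813 + -0.12164 = 0.0472

0.0472


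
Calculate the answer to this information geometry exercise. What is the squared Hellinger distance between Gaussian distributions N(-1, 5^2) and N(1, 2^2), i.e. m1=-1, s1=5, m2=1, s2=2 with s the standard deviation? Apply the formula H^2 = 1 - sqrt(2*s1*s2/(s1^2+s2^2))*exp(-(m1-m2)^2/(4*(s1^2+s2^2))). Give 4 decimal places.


Squared Hellinger distance for Gaussians:
H^2 = 1 - sqrt(2*s1*s2/(s1^2+s2^2)) * exp(-(m1-m2)^2/(4*(s1^2+s2^2))).
s1^2 = 25, s2^2 = 4, s1^2+s2^2 = 29.
sqrt(2*5*2/(29)) = 0.830455.
(m1-m2)^2 = (-2)^2 = 4.
exp(-4/(4*29)) = exp(-0.034483) = 0.966105.
H^2 = 1 - 0.830455*0.966105 = 0.1977

0.1977


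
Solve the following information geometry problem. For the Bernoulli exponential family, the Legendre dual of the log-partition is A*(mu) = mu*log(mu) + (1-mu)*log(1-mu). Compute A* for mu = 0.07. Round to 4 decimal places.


Legendre transform for Bernoulli:
A*(mu) = mu*log(mu) + (1-mu)*log(1-mu).
mu = 0.07, 1-mu = 0.93.
mu*log(mu) = 0.07*log(0.07) = -0.186148.
(1-mu)*log(1-mu) = 0.93*log(0.93) = -0.067491.
A* = -0.186148 + -0.067491 = -0.2536

-0.2536


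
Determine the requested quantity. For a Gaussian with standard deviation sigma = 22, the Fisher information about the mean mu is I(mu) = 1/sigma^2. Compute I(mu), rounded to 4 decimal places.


The Fisher information for the mean of a normal distribution is I(mu) = 1/sigma^2.
sigma = 22, so sigma^2 = 484.
I(mu) = 1/484 = 0.0021

0.0021


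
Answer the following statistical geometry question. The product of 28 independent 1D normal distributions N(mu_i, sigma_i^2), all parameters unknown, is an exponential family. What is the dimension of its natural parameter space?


Exponential family dimension calculation:
Each univariate normal has two natural parameters (mu/sigma^2 and -1/(2 sigma^2)).
With 28 independent components, dim = 2 * 28 = 56.

56


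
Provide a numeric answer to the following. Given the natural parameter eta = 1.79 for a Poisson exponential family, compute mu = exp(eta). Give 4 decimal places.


Expectation parameter for Poisson exponential family:
mu = exp(eta).
eta = 1.79.
mu = exp(1.79) = 5.9895

5.9895


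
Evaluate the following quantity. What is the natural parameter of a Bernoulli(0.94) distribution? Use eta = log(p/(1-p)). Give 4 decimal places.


Natural parameter for Bernoulli: eta = log(p/(1-p)).
p = 0.94, 1-p = 0.06.
p/(1-p) = 15.666667.
eta = log(15.666667) = 2.7515

2.7515


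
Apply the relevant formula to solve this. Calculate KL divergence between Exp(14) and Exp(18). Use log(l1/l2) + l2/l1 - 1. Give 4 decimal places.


KL divergence for exponential family:
KL = log(l1/l2) + l2/l1 - 1.
log(14/18) = -0.251314.
18/14 = 1.285714.
KL = -0.251314 + 1.285714 - 1 = 0.0344

0.0344


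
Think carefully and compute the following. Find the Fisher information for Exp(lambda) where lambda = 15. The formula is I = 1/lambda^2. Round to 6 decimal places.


Fisher information for exponential: I(lambda) = 1/lambda^2.
lambda = 15, lambda^2 = 225.
I = 1/225 = 0.004444

0.004444


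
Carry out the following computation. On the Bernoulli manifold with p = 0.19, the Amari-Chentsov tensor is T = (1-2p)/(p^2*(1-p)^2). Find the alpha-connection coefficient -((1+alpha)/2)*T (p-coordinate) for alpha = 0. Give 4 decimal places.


Skewness (Amari-Chentsov) tensor: T = (1-2p)/(p^2*(1-p)^2).
p = 0.19, 1-2p = 0.62, p^2 = 0.0361, (1-p)^2 = 0.6561.
T = 0.62/(0.0361 * 0.6561) = 26.176673.
In the p-coordinate, Gamma^(alpha) = Gamma^(0) - (alpha/2)*T with Gamma^(0) = (1/2)*g'(p) = -T/2,
so Gamma^(alpha) = -((1+alpha)/2)*T.
alpha = 0, -(1+alpha)/2 = -0.5.
Gamma = -0.5 * 26.176673 = -13.0883

-13.0883


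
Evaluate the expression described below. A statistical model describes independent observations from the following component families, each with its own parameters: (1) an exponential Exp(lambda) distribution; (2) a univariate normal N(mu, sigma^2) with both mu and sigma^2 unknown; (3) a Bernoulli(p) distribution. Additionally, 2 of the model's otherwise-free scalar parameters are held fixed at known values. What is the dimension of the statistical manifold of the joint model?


The dimension of a statistical manifold equals the number of free
(independent) real parameters of the model. For a product of independent
blocks the parameter counts add.
- exponential (lambda): 1.
- normal (mu, sigma^2): 2.
- Bernoulli (p): 1.
Total = 1 + 2 + 1 = 4.
2 parameter(s) fixed at known values: 4 - 2 = 2.
Dimension = 2

2


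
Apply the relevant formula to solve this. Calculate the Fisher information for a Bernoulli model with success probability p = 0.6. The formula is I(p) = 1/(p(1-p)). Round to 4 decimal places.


For Bernoulli(p), Fisher information is I(p) = 1/(p*(1-p)).
p = 0.6, 1-p = 0.4.
p*(1-p) = 0.24.
I(p) = 1/0.24 = 4.1667

4.1667


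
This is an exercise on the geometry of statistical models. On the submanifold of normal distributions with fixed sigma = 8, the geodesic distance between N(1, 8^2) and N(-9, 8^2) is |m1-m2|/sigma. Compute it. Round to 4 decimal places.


On the fixed-variance normal subfamily, geodesic distance = |m1-m2|/sigma.
|1 - -9| = 10.
sigma = 8.
d = 10/8 = 1.2500

1.2500


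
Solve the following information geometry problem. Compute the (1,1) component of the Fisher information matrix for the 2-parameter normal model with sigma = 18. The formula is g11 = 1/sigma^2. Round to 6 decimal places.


For the 2-parameter normal family, the Fisher metric has:
  g11 = 1/sigma^2, g22 = 2/sigma^2.
sigma = 18, sigma^2 = 324.
g11 = 0.003086

0.003086


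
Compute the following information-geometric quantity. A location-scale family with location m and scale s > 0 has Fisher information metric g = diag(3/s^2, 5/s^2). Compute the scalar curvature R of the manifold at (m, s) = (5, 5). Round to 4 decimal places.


The metric has the form g = (A dm^2 + B ds^2)/s^2 with A = 3, B = 5.
Substitute u = sqrt(A/B)*m: g = B*(du^2 + ds^2)/s^2, i.e. B times the
Poincare upper half-plane metric, which has constant Gaussian curvature -1.
Scaling a 2D metric by a constant c divides the Gaussian curvature by c,
so K = -1/B = -1/(5) = -0.2000 everywhere (the point (m, s) = (5, 5) is irrelevant:
the curvature is constant).
Scalar curvature in dimension 2: R = 2K = -2/(5) = -0.4000.

-0.4000


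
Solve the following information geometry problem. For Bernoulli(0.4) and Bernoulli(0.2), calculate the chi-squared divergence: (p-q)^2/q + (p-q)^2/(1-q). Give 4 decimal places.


Chi-squared divergence between Bernoulli distributions:
chi^2 = (p-q)^2/q + (p-q)^2/(1-q).
p = 0.4, q = 0.2, p-q = 0.2.
(p-q)^2 = 0.04.
term1 = 0.04/0.2 = 0.2.
term2 = 0.04/0.8 = 0.05.
chi^2 = 0.2 + 0.05 = 0.2500

0.2500


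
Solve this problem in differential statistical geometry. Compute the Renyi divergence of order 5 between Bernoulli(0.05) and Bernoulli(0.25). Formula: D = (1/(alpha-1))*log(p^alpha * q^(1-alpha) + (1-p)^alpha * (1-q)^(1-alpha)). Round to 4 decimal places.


Renyi divergence of order alpha between Bernoulli distributions:
D = (1/(alpha-1))*log(p^alpha * q^(1-alpha) + (1-p)^alpha * (1-q)^(1-alpha)).
alpha = 5, p = 0.05, q = 0.25.
p^alpha * q^(1-alpha) = 0.05^5 * 0.25^-4 = 8e-05.
(1-p)^alpha * (1-q)^(1-alpha) = 0.95^5 * 0.75^-4 = 2.44553.
sum = 8e-05 + 2.44553 = 2.44561.
D = (1/4)*log(2.44561) = 0.2236

0.2236


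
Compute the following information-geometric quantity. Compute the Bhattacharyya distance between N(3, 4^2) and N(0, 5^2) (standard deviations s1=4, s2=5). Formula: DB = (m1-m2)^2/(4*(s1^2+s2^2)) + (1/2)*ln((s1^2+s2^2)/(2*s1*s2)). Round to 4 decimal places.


Bhattacharyya distance between two Gaussians:
DB = (m1-m2)^2/(4*(s1^2+s2^2)) + (1/2)*ln((s1^2+s2^2)/(2*s1*s2)).
(m1-m2)^2 = (3)^2 = 9.
s1^2+s2^2 = 16 + 25 = 41.
term1 = 9/164 = 0.054878.
term2 = 0.5*ln(41/40.0) = 0.012346.
DB = 0.054878 + 0.012346 = 0.0672

0.0672


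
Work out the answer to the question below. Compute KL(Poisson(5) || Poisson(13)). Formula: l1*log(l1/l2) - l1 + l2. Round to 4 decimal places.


KL divergence for Poisson:
KL = l1*log(l1/l2) - l1 + l2.
l1 = 5, l2 = 13.
log(5/13) = -0.955511.
l1*log(l1/l2) = 5 * -0.955511 = -4.777557.
KL = -4.777557 - 5 + 13 = 3.2224

3.2224


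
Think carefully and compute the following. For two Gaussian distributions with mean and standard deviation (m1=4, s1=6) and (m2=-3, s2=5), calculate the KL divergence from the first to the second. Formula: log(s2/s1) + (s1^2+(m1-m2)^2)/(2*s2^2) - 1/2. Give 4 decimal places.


KL divergence between normal distributions:
KL = log(s2/s1) + (s1^2 + (m1-m2)^2)/(2*s2^2) - 1/2.
log(5/6) = -0.182322.
(6^2 + (4--3)^2)/(2*5^2) = (36 + 49)/50 = 1.7.
KL = -0.182322 + 1.7 - 0.5 = 1.0177

1.0177


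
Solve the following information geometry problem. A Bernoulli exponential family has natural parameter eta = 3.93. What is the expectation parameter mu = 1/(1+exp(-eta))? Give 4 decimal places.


Dual coordinate (expectation parameter) for Bernoulli:
mu = 1/(1+exp(-eta)).
eta = 3.93.
exp(-eta) = exp(-3.93) = 0.019644.
mu = 1/(1+0.019644) = 0.9807

0.9807


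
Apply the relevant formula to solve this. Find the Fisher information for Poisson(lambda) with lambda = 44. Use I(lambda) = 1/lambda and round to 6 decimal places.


Fisher information for Poisson: I(lambda) = 1/lambda.
lambda = 44.
I(lambda) = 1/44 = 0.022727

0.022727


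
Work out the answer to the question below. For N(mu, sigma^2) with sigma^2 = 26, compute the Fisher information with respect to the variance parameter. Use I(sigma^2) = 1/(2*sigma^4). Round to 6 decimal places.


Fisher information for variance: I(sigma^2) = 1/(2*sigma^4).
sigma^2 = 26, so sigma^4 = 676.
I = 1/(2*676) = 1/1352 = 0.000740

0.000740


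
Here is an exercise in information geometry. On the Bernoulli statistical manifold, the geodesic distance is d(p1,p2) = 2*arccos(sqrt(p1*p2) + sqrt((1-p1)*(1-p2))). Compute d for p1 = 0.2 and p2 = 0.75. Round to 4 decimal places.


Geodesic distance on Bernoulli manifold:
d(p1,p2) = 2*arccos(sqrt(p1*p2) + sqrt((1-p1)*(1-p2))).
sqrt(p1*p2) = sqrt(0.2*0.75) = 0.387298.
sqrt((1-p1)*(1-p2)) = sqrt(0.8*0.25) = 0.447214.
arg = 0.387298 + 0.447214 = 0.834512.
d = 2*arccos(0.834512) = 1.1671

1.1671


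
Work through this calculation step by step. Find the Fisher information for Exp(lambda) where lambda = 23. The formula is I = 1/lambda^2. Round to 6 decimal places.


Fisher information for exponential: I(lambda) = 1/lambda^2.
lambda = 23, lambda^2 = 529.
I = 1/529 = 0.001890

0.001890


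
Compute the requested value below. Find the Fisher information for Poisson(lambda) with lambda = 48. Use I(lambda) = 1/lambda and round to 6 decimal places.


Fisher information for Poisson: I(lambda) = 1/lambda.
lambda = 48.
I(lambda) = 1/48 = 0.020833

0.020833


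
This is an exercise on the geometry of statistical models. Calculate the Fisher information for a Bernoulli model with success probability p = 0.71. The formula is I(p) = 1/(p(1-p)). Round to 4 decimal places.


For Bernoulli(p), Fisher information is I(p) = 1/(p*(1-p)).
p = 0.71, 1-p = 0.29.
p*(1-p) = 0.2059.
I(p) = 1/0.2059 = 4.8567

4.8567


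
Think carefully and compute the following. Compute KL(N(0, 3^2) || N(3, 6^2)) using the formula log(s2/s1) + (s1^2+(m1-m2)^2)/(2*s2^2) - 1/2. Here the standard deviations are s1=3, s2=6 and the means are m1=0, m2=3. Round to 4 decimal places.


KL divergence between normal distributions:
KL = log(s2/s1) + (s1^2 + (m1-m2)^2)/(2*s2^2) - 1/2.
log(6/3) = 0.693147.
(3^2 + (0-3)^2)/(2*6^2) = (9 + 9)/72 = 0.25.
KL = 0.693147 + 0.25 - 0.5 = 0.4431

0.4431


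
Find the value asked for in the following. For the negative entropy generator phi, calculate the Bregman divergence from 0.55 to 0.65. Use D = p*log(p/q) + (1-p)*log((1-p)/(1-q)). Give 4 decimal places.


Bregman divergence with negative entropy generator:
D = p*log(p/q) + (1-p)*log((1-p)/(1-q)).
p = 0.55, q = 0.65.
p*log(p/q) = 0.55*log(0.55/0.65) = -0.09188.
(1-p)*log((1-p)/(1-q)) = 0.45*log(0.45/0.35) = 0.113091.
D = -0.09188 + 0.113091 = 0.0212

0.0212


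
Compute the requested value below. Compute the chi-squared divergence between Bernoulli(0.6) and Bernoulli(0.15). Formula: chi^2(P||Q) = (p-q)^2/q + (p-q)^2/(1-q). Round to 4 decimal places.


Chi-squared divergence between Bernoulli distributions:
chi^2 = (p-q)^2/q + (p-q)^2/(1-q).
p = 0.6, q = 0.15, p-q = 0.45.
(p-q)^2 = 0.2025.
term1 = 0.2025/0.15 = 1.35.
term2 = 0.2025/0.85 = 0.238235.
chi^2 = 1.35 + 0.238235 = 1.5882

1.5882


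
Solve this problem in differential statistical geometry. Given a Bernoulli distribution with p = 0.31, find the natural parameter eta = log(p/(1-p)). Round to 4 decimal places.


Natural parameter for Bernoulli: eta = log(p/(1-p)).
p = 0.31, 1-p = 0.69.
p/(1-p) = 0.449275.
eta = log(0.449275) = -0.8001

-0.8001


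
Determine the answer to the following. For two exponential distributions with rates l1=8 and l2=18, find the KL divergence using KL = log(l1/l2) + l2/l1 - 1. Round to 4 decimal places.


KL divergence for exponential family:
KL = log(l1/l2) + l2/l1 - 1.
log(8/18) = -0.81093.
18/8 = 2.25.
KL = -0.81093 + 2.25 - 1 = 0.4391

0.4391


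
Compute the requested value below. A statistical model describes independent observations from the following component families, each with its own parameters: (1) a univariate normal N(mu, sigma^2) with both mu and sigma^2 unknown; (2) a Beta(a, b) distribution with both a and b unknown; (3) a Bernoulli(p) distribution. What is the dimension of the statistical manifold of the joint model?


The dimension of a statistical manifold equals the number of free
(independent) real parameters of the model. For a product of independent
blocks the parameter counts add.
- normal (mu, sigma^2): 2.
- Beta (a, b): 2.
- Bernoulli (p): 1.
Total = 2 + 2 + 1 = 5.
Dimension = 5

5


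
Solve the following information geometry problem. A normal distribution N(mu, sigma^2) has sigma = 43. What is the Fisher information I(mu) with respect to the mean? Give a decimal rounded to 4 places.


The Fisher information for the mean of a normal distribution is I(mu) = 1/sigma^2.
sigma = 43, so sigma^2 = 1849.
I(mu) = 1/1849 = 0.0005

0.0005


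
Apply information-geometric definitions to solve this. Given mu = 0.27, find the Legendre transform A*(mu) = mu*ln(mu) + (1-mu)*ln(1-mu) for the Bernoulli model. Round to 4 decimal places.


Legendre transform for Bernoulli:
A*(mu) = mu*log(mu) + (1-mu)*log(1-mu).
mu = 0.27, 1-mu = 0.73.
mu*log(mu) = 0.27*log(0.27) = -0.35352.
(1-mu)*log(1-mu) = 0.73*log(0.73) = -0.229739.
A* = -0.35352 + -0.229739 = -0.5833

-0.5833


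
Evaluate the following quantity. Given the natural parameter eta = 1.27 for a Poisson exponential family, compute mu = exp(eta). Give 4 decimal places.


Expectation parameter for Poisson exponential family:
mu = exp(eta).
eta = 1.27.
mu = exp(1.27) = 3.5609

3.5609


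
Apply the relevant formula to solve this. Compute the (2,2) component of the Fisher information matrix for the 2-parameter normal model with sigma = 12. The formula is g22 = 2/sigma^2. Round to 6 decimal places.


For the 2-parameter normal family, the Fisher metric has:
  g11 = 1/sigma^2, g22 = 2/sigma^2.
sigma = 12, sigma^2 = 144.
g22 = 0.013889

0.013889


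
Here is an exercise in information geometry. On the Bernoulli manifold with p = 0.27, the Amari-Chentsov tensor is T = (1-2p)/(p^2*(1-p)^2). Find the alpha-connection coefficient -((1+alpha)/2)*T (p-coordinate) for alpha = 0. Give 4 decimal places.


Skewness (Amari-Chentsov) tensor: T = (1-2p)/(p^2*(1-p)^2).
p = 0.27, 1-2p = 0.46, p^2 = 0.0729, (1-p)^2 = 0.5329.
T = 0.46/(0.0729 * 0.5329) = 11.840896.
In the p-coordinate, Gamma^(alpha) = Gamma^(0) - (alpha/2)*T with Gamma^(0) = (1/2)*g'(p) = -T/2,
so Gamma^(alpha) = -((1+alpha)/2)*T.
alpha = 0, -(1+alpha)/2 = -0.5.
Gamma = -0.5 * 11.840896 = -5.9204

-5.9204


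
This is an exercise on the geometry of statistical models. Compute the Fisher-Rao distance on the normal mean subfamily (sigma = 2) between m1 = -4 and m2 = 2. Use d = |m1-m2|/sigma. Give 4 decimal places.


On the fixed-variance normal subfamily, geodesic distance = |m1-m2|/sigma.
|-4 - 2| = 6.
sigma = 2.
d = 6/2 = 3.0000

3.0000


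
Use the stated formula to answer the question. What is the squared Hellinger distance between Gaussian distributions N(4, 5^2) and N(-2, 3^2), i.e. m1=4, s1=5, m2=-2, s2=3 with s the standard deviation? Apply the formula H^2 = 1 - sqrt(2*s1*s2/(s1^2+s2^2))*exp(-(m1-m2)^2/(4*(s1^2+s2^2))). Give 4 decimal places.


Squared Hellinger distance for Gaussians:
H^2 = 1 - sqrt(2*s1*s2/(s1^2+s2^2)) * exp(-(m1-m2)^2/(4*(s1^2+s2^2))).
s1^2 = 25, s2^2 = 9, s1^2+s2^2 = 34.
sqrt(2*5*3/(34)) = 0.939336.
(m1-m2)^2 = (6)^2 = 36.
exp(-36/(4*34)) = exp(-0.264706) = 0.767432.
H^2 = 1 - 0.939336*0.767432 = 0.2791

0.2791


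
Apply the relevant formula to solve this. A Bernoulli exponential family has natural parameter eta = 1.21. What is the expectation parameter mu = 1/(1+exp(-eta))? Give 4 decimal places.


Dual coordinate (expectation parameter) for Bernoulli:
mu = 1/(1+exp(-eta)).
eta = 1.21.
exp(-eta) = exp(-1.21) = 0.298197.
mu = 1/(1+0.298197) = 0.7703

0.7703


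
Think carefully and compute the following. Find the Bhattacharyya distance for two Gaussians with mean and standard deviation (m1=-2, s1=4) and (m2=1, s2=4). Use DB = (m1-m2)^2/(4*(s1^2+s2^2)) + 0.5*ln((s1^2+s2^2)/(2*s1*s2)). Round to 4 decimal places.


Bhattacharyya distance between two Gaussians:
DB = (m1-m2)^2/(4*(s1^2+s2^2)) + (1/2)*ln((s1^2+s2^2)/(2*s1*s2)).
(m1-m2)^2 = (-3)^2 = 9.
s1^2+s2^2 = 16 + 16 = 32.
term1 = 9/128 = 0.070312.
term2 = 0.5*ln(32/32.0) = 0.0.
DB = 0.070312 + 0.0 = 0.0703

0.0703


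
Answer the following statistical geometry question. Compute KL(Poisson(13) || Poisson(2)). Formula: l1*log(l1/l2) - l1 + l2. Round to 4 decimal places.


KL divergence for Poisson:
KL = l1*log(l1/l2) - l1 + l2.
l1 = 13, l2 = 2.
log(13/2) = 1.871802.
l1*log(l1/l2) = 13 * 1.871802 = 24.333428.
KL = 24.333428 - 13 + 2 = 13.3334

13.3334


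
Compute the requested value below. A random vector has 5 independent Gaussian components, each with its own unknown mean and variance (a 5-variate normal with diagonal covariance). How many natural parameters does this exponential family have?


Exponential family dimension calculation:
Each univariate normal has two natural parameters (mu/sigma^2 and -1/(2 sigma^2)).
With 5 independent components, dim = 2 * 5 = 10.

10


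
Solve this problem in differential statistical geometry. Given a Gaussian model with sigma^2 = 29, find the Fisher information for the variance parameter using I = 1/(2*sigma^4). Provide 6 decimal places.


Fisher information for variance: I(sigma^2) = 1/(2*sigma^4).
sigma^2 = 29, so sigma^4 = 841.
I = 1/(2*841) = 1/1682 = 0.000595

0.000595


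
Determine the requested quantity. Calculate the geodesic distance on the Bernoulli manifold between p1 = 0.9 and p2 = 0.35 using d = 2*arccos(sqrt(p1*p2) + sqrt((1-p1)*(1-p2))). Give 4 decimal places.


Geodesic distance on Bernoulli manifold:
d(p1,p2) = 2*arccos(sqrt(p1*p2) + sqrt((1-p1)*(1-p2))).
sqrt(p1*p2) = sqrt(0.9*0.35) = 0.561249.
sqrt((1-p1)*(1-p2)) = sqrt(0.1*0.65) = 0.254951.
arg = 0.561249 + 0.254951 = 0.8162.
d = 2*arccos(0.8162) = 1.2320

1.2320


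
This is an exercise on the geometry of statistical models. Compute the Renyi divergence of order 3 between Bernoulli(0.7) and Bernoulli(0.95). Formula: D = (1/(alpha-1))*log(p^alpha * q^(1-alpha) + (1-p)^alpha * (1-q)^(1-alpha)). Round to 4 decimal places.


Renyi divergence of order alpha between Bernoulli distributions:
D = (1/(alpha-1))*log(p^alpha * q^(1-alpha) + (1-p)^alpha * (1-q)^(1-alpha)).
alpha = 3, p = 0.7, q = 0.95.
p^alpha * q^(1-alpha) = 0.7^3 * 0.95^-2 = 0.380055.
(1-p)^alpha * (1-q)^(1-alpha) = 0.3^3 * 0.05^-2 = 10.8.
sum = 0.380055 + 10.8 = 11.180055.
D = (1/2)*log(11.180055) = 1.2071

1.2071


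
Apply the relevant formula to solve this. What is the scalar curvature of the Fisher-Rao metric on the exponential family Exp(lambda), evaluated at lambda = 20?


This family has a single free parameter, so its statistical manifold
is 1-dimensional. The Riemann curvature tensor of any 1-dimensional
Riemannian manifold vanishes identically, so R = 0.

0


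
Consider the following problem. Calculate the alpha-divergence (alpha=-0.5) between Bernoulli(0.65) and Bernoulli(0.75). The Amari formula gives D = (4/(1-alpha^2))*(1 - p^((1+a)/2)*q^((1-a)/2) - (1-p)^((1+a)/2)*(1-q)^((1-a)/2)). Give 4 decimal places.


Amari alpha-divergence:
D = (4/(1-alpha^2))*(1 - p^((1+a)/2)*q^((1-a)/2) - (1-p)^((1+a)/2)*(1-q)^((1-a)/2)).
alpha = -0.5, p = 0.65, q = 0.75.
e1 = (1+alpha)/2 = 0.25, e2 = (1-alpha)/2 = 0.75.
t1 = p^e1 * q^e2 = 0.65^0.25 * 0.75^0.75 = 0.723643.
t2 = (1-p)^e1 * (1-q)^e2 = 0.35^0.25 * 0.25^0.75 = 0.271939.
4/(1-alpha^2) = 5.333333.
D = 5.333333*(1 - 0.723643 - 0.271939) = 0.0236

0.0236


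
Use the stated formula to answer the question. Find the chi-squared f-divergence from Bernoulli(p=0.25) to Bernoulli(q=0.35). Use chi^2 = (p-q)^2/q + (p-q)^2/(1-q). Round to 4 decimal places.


Chi-squared divergence between Bernoulli distributions:
chi^2 = (p-q)^2/q + (p-q)^2/(1-q).
p = 0.25, q = 0.35, p-q = -0.1.
(p-q)^2 = 0.01.
term1 = 0.01/0.35 = 0.028571.
term2 = 0.01/0.65 = 0.015385.
chi^2 = 0.028571 + 0.015385 = 0.0440

0.0440


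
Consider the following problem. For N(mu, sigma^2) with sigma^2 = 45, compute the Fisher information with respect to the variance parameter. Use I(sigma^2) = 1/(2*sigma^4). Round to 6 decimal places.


Fisher information for variance: I(sigma^2) = 1/(2*sigma^4).
sigma^2 = 45, so sigma^4 = 2025.
I = 1/(2*2025) = 1/4050 = 0.000247

0.000247


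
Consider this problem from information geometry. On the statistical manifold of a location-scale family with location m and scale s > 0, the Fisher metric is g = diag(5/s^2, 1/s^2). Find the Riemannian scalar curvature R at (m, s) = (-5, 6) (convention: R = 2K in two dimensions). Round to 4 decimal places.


The metric has the form g = (A dm^2 + B ds^2)/s^2 with A = 5, B = 1.
Substitute u = sqrt(A/B)*m: g = B*(du^2 + ds^2)/s^2, i.e. B times the
Poincare upper half-plane metric, which has constant Gaussian curvature -1.
Scaling a 2D metric by a constant c divides the Gaussian curvature by c,
so K = -1/B = -1/(1) = -1.0000 everywhere (the point (m, s) = (-5, 6) is irrelevant:
the curvature is constant).
Scalar curvature in dimension 2: R = 2K = -2/(1) = -2.0000.

-2.0000


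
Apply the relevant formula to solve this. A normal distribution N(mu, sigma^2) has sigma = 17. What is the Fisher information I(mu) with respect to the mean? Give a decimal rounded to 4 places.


The Fisher information for the mean of a normal distribution is I(mu) = 1/sigma^2.
sigma = 17, so sigma^2 = 289.
I(mu) = 1/289 = 0.0035

0.0035


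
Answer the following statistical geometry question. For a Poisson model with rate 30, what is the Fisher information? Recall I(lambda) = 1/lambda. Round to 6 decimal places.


Fisher information for Poisson: I(lambda) = 1/lambda.
lambda = 30.
I(lambda) = 1/30 = 0.033333

0.033333


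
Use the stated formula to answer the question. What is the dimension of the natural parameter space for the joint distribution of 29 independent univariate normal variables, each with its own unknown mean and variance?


Exponential family dimension calculation:
Each univariate normal has two natural parameters (mu/sigma^2 and -1/(2 sigma^2)).
With 29 independent components, dim = 2 * 29 = 58.

58


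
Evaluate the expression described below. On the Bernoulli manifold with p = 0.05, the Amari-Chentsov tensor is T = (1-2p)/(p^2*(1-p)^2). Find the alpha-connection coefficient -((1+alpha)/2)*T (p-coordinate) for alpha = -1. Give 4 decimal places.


Skewness (Amari-Chentsov) tensor: T = (1-2p)/(p^2*(1-p)^2).
p = 0.05, 1-2p = 0.9, p^2 = 0.0025, (1-p)^2 = 0.9025.
T = 0.9/(0.0025 * 0.9025) = 398.891967.
In the p-coordinate, Gamma^(alpha) = Gamma^(0) - (alpha/2)*T with Gamma^(0) = (1/2)*g'(p) = -T/2,
so Gamma^(alpha) = -((1+alpha)/2)*T.
alpha = -1, -(1+alpha)/2 = 0.0.
Gamma = 0.0 * 398.891967 = 0.0000

0.0000


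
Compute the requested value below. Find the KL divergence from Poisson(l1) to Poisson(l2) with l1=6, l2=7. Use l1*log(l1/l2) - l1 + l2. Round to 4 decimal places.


KL divergence for Poisson:
KL = l1*log(l1/l2) - l1 + l2.
l1 = 6, l2 = 7.
log(6/7) = -0.154151.
l1*log(l1/l2) = 6 * -0.154151 = -0.924904.
KL = -0.924904 - 6 + 7 = 0.0751

0.0751


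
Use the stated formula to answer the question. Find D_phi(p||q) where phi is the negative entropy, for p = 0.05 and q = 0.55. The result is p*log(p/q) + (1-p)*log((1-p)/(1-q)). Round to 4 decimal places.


Bregman divergence with negative entropy generator:
D = p*log(p/q) + (1-p)*log((1-p)/(1-q)).
p = 0.05, q = 0.55.
p*log(p/q) = 0.05*log(0.05/0.55) = -0.119895.
(1-p)*log((1-p)/(1-q)) = 0.95*log(0.95/0.45) = 0.709854.
D = -0.119895 + 0.709854 = 0.5900

0.5900


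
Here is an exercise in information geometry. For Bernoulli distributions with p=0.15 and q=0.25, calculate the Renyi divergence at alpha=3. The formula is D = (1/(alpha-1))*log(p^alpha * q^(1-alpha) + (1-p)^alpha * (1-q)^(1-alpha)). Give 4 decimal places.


Renyi divergence of order alpha between Bernoulli distributions:
D = (1/(alpha-1))*log(p^alpha * q^(1-alpha) + (1-p)^alpha * (1-q)^(1-alpha)).
alpha = 3, p = 0.15, q = 0.25.
p^alpha * q^(1-alpha) = 0.15^3 * 0.25^-2 = 0.054.
(1-p)^alpha * (1-q)^(1-alpha) = 0.85^3 * 0.75^-2 = 1.091778.
sum = 0.054 + 1.091778 = 1.145778.
D = (1/2)*log(1.145778) = 0.0680

0.0680


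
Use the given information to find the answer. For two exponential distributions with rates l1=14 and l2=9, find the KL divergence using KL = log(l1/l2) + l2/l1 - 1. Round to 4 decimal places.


KL divergence for exponential family:
KL = log(l1/l2) + l2/l1 - 1.
log(14/9) = 0.441833.
9/14 = 0.642857.
KL = 0.441833 + 0.642857 - 1 = 0.0847

0.0847


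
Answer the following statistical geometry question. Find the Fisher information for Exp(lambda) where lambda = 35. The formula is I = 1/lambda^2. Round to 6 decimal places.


Fisher information for exponential: I(lambda) = 1/lambda^2.
lambda = 35, lambda^2 = 1225.
I = 1/1225 = 0.000816

0.000816


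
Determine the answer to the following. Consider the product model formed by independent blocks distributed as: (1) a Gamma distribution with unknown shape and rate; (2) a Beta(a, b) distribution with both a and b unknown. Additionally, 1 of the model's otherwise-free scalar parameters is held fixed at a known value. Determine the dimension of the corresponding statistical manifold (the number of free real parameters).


The dimension of a statistical manifold equals the number of free
(independent) real parameters of the model. For a product of independent
blocks the parameter counts add.
- Gamma (shape, rate): 2.
- Beta (a, b): 2.
Total = 2 + 2 = 4.
1 parameter(s) fixed at known values: 4 - 1 = 3.
Dimension = 3

3


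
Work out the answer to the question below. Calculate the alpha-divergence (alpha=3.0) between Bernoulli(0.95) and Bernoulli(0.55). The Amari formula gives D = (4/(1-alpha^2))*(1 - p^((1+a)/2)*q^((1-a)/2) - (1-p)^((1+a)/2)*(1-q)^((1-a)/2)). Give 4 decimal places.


Amari alpha-divergence:
D = (4/(1-alpha^2))*(1 - p^((1+a)/2)*q^((1-a)/2) - (1-p)^((1+a)/2)*(1-q)^((1-a)/2)).
alpha = 3.0, p = 0.95, q = 0.55.
e1 = (1+alpha)/2 = 2.0, e2 = (1-alpha)/2 = -1.0.
t1 = p^e1 * q^e2 = 0.95^2.0 * 0.55^-1.0 = 1.640909.
t2 = (1-p)^e1 * (1-q)^e2 = 0.05^2.0 * 0.45^-1.0 = 0.005556.
4/(1-alpha^2) = -0.5.
D = -0.5*(1 - 1.640909 - 0.005556) = 0.3232

0.3232
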